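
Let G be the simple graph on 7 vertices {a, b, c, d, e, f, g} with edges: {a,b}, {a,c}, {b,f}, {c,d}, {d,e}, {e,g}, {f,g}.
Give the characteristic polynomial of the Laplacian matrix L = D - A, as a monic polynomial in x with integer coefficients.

Each diagonal entry of L is the vertex degree and each off-diagonal entry is -1 where an edge is present, 0 otherwise; in the order [a, b, c, d, e, f, g] the diagonal is [2, 2, 2, 2, 2, 2, 2]. L has integer entries, so p(x) = det(xI - L) has integer coefficients. Expanding the determinant yields x^7 - 14x^6 + 77x^5 - 210x^4 + 294x^3 - 196x^2 + 49x. The constant term is 0 because L is singular (the all-ones vector lies in its kernel).

x^7 - 14x^6 + 77x^5 - 210x^4 + 294x^3 - 196x^2 + 49x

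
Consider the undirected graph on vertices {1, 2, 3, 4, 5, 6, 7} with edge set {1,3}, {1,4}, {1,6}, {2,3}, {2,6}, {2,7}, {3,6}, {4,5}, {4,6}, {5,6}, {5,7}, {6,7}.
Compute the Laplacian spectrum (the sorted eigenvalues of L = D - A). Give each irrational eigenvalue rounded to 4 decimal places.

Each diagonal entry of L is the vertex degree and each off-diagonal entry is -1 where an edge is present, 0 otherwise; in the order [1, 2, 3, 4, 5, 6, 7] the diagonal is [3, 3, 3, 3, 3, 6, 3]. L is symmetric positive semidefinite, so every eigenvalue is real and nonnegative. By the matrix-tree theorem the graph has (1/7) * product of the nonzero eigenvalues = 320 spanning trees.

[0, 2, 2, 4, 4, 5, 7]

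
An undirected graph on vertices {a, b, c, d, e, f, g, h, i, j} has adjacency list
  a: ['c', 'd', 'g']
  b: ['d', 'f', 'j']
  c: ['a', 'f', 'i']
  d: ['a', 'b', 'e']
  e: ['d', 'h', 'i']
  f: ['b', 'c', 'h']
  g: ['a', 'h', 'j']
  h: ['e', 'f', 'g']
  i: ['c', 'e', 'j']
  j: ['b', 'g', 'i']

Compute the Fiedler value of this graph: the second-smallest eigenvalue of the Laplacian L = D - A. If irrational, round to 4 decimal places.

2

Each diagonal entry of L is the vertex degree and each off-diagonal entry is -1 where an edge is present, 0 otherwise; in the order [a, b, c, d, e, f, g, h, i, j] the diagonal is [3, 3, 3, 3, 3, 3, 3, 3, 3, 3]. Computing the eigenvalues of L and sorting gives [0, 2, 2, 2, 2, 2, 5, 5, 5, 5]. The Fiedler value lambda_2 = 2 is strictly positive, so the graph is connected.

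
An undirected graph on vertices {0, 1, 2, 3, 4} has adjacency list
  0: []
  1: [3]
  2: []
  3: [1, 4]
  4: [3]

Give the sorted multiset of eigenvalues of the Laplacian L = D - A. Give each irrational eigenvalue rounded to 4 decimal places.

[0, 0, 0, 1, 3]

With the vertex order [0, 1, 2, 3, 4], the degrees are [0, 1, 0, 2, 1], giving D = diag(0, 1, 0, 2, 1) and L = D - A. Since every row of L sums to 0, the all-ones vector is in the kernel and 0 is an eigenvalue. The 3 zero eigenvalues correspond to the 3 connected components. There are 3 zeros in the spectrum, matching the 3 components.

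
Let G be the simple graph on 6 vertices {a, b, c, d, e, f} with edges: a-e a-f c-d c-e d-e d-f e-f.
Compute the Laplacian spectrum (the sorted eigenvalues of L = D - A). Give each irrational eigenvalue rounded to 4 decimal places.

Each diagonal entry of L is the vertex degree and each off-diagonal entry is -1 where an edge is present, 0 otherwise; in the order [a, b, c, d, e, f] the diagonal is [2, 0, 2, 3, 4, 3]. L is symmetric positive semidefinite, so every eigenvalue is real and nonnegative. The 2 zero eigenvalues correspond to the 2 connected components. There are 2 zeros in the spectrum, matching the 2 components. The eigenvalues sum to 14, which equals trace(L) = 2|E|.

[0, 0, 1.5858, 3, 4.4142, 5]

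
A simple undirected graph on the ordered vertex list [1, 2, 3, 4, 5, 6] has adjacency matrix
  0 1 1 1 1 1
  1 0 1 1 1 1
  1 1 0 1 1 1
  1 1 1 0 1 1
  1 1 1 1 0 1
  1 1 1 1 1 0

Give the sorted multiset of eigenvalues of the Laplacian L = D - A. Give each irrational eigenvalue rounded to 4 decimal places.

Reading degrees in the order [1, 2, 3, 4, 5, 6] gives [5, 5, 5, 5, 5, 5]; set D = diag(5, 5, 5, 5, 5, 5) and form L = D - A. The multiplicity of 0 as a Laplacian eigenvalue equals the number of connected components. There is one zero in the spectrum, matching the 1 component. By the matrix-tree theorem the graph has (1/6) * product of the nonzero eigenvalues = 1296 spanning trees.

[0, 6, 6, 6, 6, 6]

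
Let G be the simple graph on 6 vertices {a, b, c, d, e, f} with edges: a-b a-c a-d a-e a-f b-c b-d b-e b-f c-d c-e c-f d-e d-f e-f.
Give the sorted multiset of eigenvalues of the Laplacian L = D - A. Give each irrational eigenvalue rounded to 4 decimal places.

With the vertex order [a, b, c, d, e, f], the degrees are [5, 5, 5, 5, 5, 5], giving D = diag(5, 5, 5, 5, 5, 5) and L = D - A. Since every row of L sums to 0, the all-ones vector is in the kernel and 0 is an eigenvalue.

[0, 6, 6, 6, 6, 6]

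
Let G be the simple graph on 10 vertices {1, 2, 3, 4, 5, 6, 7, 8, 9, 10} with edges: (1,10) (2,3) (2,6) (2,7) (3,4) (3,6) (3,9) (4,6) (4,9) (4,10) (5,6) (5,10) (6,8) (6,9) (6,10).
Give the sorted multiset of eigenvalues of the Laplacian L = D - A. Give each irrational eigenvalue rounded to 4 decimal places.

Reading degrees in the order [1, 2, 3, 4, 5, 6, 7, 8, 9, 10] gives [1, 3, 4, 4, 2, 7, 1, 1, 3, 4]; set D = diag(1, 3, 4, 4, 2, 7, 1, 1, 3, 4) and form L = D - A. Diagonalising L (or applying a numerical eigensolver to the 10x10 matrix) gives the spectrum above. There is one zero in the spectrum, matching the 1 component. The eigenvalues sum to 30, which equals trace(L) = 2|E|.

[0, 0.5663, 0.8086, 1.1593, 1.7519, 3.1060, 3.9356, 4.9577, 5.6629, 8.0516]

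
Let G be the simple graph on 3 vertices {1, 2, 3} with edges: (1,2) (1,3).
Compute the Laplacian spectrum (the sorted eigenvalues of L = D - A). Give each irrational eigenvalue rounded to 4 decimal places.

With the vertex order [1, 2, 3], the degrees are [2, 1, 1], giving D = diag(2, 1, 1) and L = D - A. Diagonalising L (or applying a numerical eigensolver to the 3x3 matrix) gives the spectrum above. The single zero eigenvalue shows the graph is connected.

[0, 1, 3]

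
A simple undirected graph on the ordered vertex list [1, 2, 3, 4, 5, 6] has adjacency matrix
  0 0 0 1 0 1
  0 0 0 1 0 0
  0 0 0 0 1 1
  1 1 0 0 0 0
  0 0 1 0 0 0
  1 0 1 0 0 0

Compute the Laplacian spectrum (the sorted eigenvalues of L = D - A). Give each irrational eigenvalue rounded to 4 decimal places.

[0, 0.2679, 1, 2, 3, 3.7321]

With the vertex order [1, 2, 3, 4, 5, 6], the degrees are [2, 1, 2, 2, 1, 2], giving D = diag(2, 1, 2, 2, 1, 2) and L = D - A. Since every row of L sums to 0, the all-ones vector is in the kernel and 0 is an eigenvalue.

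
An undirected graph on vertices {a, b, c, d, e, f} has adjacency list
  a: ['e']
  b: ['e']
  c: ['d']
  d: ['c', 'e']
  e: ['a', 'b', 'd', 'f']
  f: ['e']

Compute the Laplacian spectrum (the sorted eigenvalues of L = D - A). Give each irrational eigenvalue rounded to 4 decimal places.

[0, 0.4859, 1, 1, 2.4280, 5.0861]

Each diagonal entry of L is the vertex degree and each off-diagonal entry is -1 where an edge is present, 0 otherwise; in the order [a, b, c, d, e, f] the diagonal is [1, 1, 1, 2, 4, 1]. Since every row of L sums to 0, the all-ones vector is in the kernel and 0 is an eigenvalue. The single zero eigenvalue shows the graph is connected. The largest eigenvalue, 5.0861, is at most the vertex count 6.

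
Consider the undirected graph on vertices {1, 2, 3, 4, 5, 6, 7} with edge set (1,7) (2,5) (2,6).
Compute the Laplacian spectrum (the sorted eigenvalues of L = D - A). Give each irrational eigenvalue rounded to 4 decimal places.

Each diagonal entry of L is the vertex degree and each off-diagonal entry is -1 where an edge is present, 0 otherwise; in the order [1, 2, 3, 4, 5, 6, 7] the diagonal is [1, 2, 0, 0, 1, 1, 1]. The multiplicity of 0 as a Laplacian eigenvalue equals the number of connected components. The 4 zero eigenvalues correspond to the 4 connected components.

[0, 0, 0, 0, 1, 2, 3]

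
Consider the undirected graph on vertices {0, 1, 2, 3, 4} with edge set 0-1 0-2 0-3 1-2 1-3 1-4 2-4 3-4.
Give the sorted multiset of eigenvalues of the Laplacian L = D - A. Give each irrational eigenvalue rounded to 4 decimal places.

[0, 3, 3, 5, 5]

With the vertex order [0, 1, 2, 3, 4], the degrees are [3, 4, 3, 3, 3], giving D = diag(3, 4, 3, 3, 3) and L = D - A. The multiplicity of 0 as a Laplacian eigenvalue equals the number of connected components.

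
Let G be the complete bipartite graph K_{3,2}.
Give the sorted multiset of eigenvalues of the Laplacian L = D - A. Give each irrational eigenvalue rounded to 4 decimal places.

The graph has 5 vertices and degree multiset [3, 3, 2, 2, 2]; D is the diagonal matrix of degrees and L = D - A. Diagonalising L (or applying a numerical eigensolver to the 5x5 matrix) gives the spectrum above. The single zero eigenvalue shows the graph is connected. The eigenvalues sum to 12, which equals trace(L) = 2|E|.

[0, 2, 2, 3, 5]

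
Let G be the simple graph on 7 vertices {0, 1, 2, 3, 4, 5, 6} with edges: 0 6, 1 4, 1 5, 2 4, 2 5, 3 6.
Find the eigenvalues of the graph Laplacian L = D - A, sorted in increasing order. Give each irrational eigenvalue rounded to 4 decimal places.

[0, 0, 1, 2, 2, 3, 4]

With the vertex order [0, 1, 2, 3, 4, 5, 6], the degrees are [1, 2, 2, 1, 2, 2, 2], giving D = diag(1, 2, 2, 1, 2, 2, 2) and L = D - A. Diagonalising L (or applying a numerical eigensolver to the 7x7 matrix) gives the spectrum above. The 2 zero eigenvalues correspond to the 2 connected components. The eigenvalues sum to 12, which equals trace(L) = 2|E|. There are 2 zeros in the spectrum, matching the 2 components.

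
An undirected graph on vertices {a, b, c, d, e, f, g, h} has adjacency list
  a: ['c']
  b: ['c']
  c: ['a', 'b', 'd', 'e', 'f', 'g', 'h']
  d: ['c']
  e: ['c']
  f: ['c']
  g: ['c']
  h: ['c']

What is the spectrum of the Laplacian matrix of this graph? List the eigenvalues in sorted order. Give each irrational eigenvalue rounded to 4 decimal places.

Each diagonal entry of L is the vertex degree and each off-diagonal entry is -1 where an edge is present, 0 otherwise; in the order [a, b, c, d, e, f, g, h] the diagonal is [1, 1, 7, 1, 1, 1, 1, 1]. The multiplicity of 0 as a Laplacian eigenvalue equals the number of connected components. The single zero eigenvalue shows the graph is connected. There is one zero in the spectrum, matching the 1 component.

[0, 1, 1, 1, 1, 1, 1, 8]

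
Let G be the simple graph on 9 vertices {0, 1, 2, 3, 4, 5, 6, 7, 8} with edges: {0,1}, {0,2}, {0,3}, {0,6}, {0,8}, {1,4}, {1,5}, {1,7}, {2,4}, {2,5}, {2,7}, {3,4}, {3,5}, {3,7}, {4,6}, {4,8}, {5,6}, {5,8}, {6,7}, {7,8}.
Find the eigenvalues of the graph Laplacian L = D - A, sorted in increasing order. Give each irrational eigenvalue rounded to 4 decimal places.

[0, 4, 4, 4, 4, 5, 5, 5, 9]

Each diagonal entry of L is the vertex degree and each off-diagonal entry is -1 where an edge is present, 0 otherwise; in the order [0, 1, 2, 3, 4, 5, 6, 7, 8] the diagonal is [5, 4, 4, 4, 5, 5, 4, 5, 4]. L is symmetric positive semidefinite, so every eigenvalue is real and nonnegative. By the matrix-tree theorem the graph has (1/9) * product of the nonzero eigenvalues = 32000 spanning trees.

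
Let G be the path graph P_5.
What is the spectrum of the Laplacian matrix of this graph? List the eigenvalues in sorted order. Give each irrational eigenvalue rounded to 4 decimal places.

The graph has 5 vertices and degree multiset [2, 2, 2, 1, 1]; D is the diagonal matrix of degrees and L = D - A. Diagonalising L (or applying a numerical eigensolver to the 5x5 matrix) gives the spectrum above. The single zero eigenvalue shows the graph is connected. By the matrix-tree theorem the graph has (1/5) * product of the nonzero eigenvalues = 1 spanning tree. The largest eigenvalue, 3.6180, is at most the vertex count 5.

[0, 0.3820, 1.3820, 2.6180, 3.6180]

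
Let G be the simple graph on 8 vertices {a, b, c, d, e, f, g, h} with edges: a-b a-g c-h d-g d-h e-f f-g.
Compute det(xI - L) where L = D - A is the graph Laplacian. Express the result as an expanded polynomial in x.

With the vertex order [a, b, c, d, e, f, g, h], the degrees are [2, 1, 1, 2, 1, 2, 3, 2], giving D = diag(2, 1, 1, 2, 1, 2, 3, 2) and L = D - A. Computing det(xI - L) by cofactor expansion (or equivalently via sum-over-permutations) gives x^8 - 14x^7 + 77x^6 - 212x^5 + 307x^4 - 224x^3 + 72x^2 - 8x. The constant term is 0 because L is singular (the all-ones vector lies in its kernel).

x^8 - 14x^7 + 77x^6 - 212x^5 + 307x^4 - 224x^3 + 72x^2 - 8x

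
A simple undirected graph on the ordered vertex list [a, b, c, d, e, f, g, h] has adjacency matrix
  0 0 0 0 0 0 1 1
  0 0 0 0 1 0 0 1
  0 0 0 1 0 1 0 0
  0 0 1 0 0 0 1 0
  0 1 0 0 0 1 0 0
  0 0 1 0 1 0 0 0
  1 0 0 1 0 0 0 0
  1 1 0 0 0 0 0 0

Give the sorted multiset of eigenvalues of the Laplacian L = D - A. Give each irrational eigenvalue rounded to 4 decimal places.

Reading degrees in the order [a, b, c, d, e, f, g, h] gives [2, 2, 2, 2, 2, 2, 2, 2]; set D = diag(2, 2, 2, 2, 2, 2, 2, 2) and form L = D - A. The multiplicity of 0 as a Laplacian eigenvalue equals the number of connected components. The single zero eigenvalue shows the graph is connected. By the matrix-tree theorem the graph has (1/8) * product of the nonzero eigenvalues = 8 spanning trees.

[0, 0.5858, 0.5858, 2, 2, 3.4142, 3.4142, 4]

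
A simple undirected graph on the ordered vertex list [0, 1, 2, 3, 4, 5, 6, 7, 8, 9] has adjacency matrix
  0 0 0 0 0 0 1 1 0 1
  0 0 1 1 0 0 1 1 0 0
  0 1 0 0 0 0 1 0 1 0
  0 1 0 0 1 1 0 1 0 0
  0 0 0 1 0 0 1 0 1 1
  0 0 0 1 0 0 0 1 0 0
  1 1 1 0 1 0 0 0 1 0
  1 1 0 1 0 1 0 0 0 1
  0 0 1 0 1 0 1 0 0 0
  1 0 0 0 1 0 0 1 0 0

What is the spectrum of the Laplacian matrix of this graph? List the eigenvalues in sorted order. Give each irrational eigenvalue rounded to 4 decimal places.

With the vertex order [0, 1, 2, 3, 4, 5, 6, 7, 8, 9], the degrees are [3, 4, 3, 4, 4, 2, 5, 5, 3, 3], giving D = diag(3, 4, 3, 4, 4, 2, 5, 5, 3, 3) and L = D - A. Since every row of L sums to 0, the all-ones vector is in the kernel and 0 is an eigenvalue. The single zero eigenvalue shows the graph is connected.

[0, 1.1891, 1.7626, 2.8027, 3.2544, 3.8873, 4.8107, 5.2144, 6.3646, 6.7143]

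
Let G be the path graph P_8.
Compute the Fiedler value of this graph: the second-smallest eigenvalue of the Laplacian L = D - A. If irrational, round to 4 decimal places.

The graph has 8 vertices and degree multiset [2, 2, 2, 2, 2, 2, 1, 1]; D is the diagonal matrix of degrees and L = D - A. Computing the eigenvalues of L and sorting gives [0, 0.1522, 0.5858, 1.2346, 2, 2.7654, 3.4142, 3.8478]. The Fiedler value lambda_2 = 0.1522 is strictly positive, so the graph is connected.

0.1522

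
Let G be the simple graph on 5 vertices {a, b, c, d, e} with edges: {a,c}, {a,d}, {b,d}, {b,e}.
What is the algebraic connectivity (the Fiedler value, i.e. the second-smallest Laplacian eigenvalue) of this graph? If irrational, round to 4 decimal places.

Each diagonal entry of L is the vertex degree and each off-diagonal entry is -1 where an edge is present, 0 otherwise; in the order [a, b, c, d, e] the diagonal is [2, 2, 1, 2, 1]. The sorted Laplacian eigenvalues are [0, 0.3820, 1.3820, 2.6180, 3.6180]; the algebraic connectivity is the second entry, 0.3820. The largest eigenvalue, 3.6180, is at most the vertex count 5. By the matrix-tree theorem the graph has (1/5) * product of the nonzero eigenvalues = 1 spanning tree.

0.3820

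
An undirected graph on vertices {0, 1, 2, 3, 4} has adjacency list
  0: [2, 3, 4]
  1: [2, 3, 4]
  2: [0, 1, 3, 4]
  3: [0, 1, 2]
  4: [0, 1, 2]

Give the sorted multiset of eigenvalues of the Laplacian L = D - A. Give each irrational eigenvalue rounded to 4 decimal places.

[0, 3, 3, 5, 5]

Each diagonal entry of L is the vertex degree and each off-diagonal entry is -1 where an edge is present, 0 otherwise; in the order [0, 1, 2, 3, 4] the diagonal is [3, 3, 4, 3, 3]. Since every row of L sums to 0, the all-ones vector is in the kernel and 0 is an eigenvalue. The largest eigenvalue, 5, is at most the vertex count 5.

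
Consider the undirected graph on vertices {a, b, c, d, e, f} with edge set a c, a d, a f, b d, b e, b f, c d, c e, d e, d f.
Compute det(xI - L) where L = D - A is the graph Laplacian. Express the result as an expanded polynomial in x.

Reading degrees in the order [a, b, c, d, e, f] gives [3, 3, 3, 5, 3, 3]; set D = diag(3, 3, 3, 5, 3, 3) and form L = D - A. L has integer entries, so p(x) = det(xI - L) has integer coefficients. Expanding the determinant yields x^6 - 20x^5 + 155x^4 - 580x^3 + 1045x^2 - 726x. Since p(0) = det(-L) = 0, x divides p(x). The largest eigenvalue, 6, is at most the vertex count 6. There is one zero in the spectrum, matching the 1 component.

x^6 - 20x^5 + 155x^4 - 580x^3 + 1045x^2 - 726x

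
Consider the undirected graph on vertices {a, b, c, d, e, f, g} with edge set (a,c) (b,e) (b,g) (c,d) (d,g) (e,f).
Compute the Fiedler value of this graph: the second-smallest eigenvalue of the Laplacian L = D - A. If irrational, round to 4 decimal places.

0.1981

With the vertex order [a, b, c, d, e, f, g], the degrees are [1, 2, 2, 2, 2, 1, 2], giving D = diag(1, 2, 2, 2, 2, 1, 2) and L = D - A. Computing the eigenvalues of L and sorting gives [0, 0.1981, 0.7530, 1.5550, 2.4450, 3.2470, 3.8019]. The Fiedler value lambda_2 = 0.1981 is strictly positive, so the graph is connected. The eigenvalues sum to 12, which equals trace(L) = 2|E|.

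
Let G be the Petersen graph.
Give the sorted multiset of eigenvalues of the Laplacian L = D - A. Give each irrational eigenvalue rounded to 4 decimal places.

The graph has 10 vertices and degree multiset [3, 3, 3, 3, 3, 3, 3, 3, 3, 3]; D is the diagonal matrix of degrees and L = D - A. The multiplicity of 0 as a Laplacian eigenvalue equals the number of connected components.

[0, 2, 2, 2, 2, 2, 5, 5, 5, 5]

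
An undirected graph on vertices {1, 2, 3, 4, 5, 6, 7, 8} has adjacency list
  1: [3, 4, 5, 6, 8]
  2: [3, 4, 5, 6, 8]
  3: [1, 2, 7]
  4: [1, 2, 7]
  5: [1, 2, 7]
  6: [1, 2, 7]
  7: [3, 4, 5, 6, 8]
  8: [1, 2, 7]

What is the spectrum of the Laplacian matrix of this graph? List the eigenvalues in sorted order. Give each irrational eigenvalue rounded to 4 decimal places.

[0, 3, 3, 3, 3, 5, 5, 8]

Reading degrees in the order [1, 2, 3, 4, 5, 6, 7, 8] gives [5, 5, 3, 3, 3, 3, 5, 3]; set D = diag(5, 5, 3, 3, 3, 3, 5, 3) and form L = D - A. Since every row of L sums to 0, the all-ones vector is in the kernel and 0 is an eigenvalue. The single zero eigenvalue shows the graph is connected. By the matrix-tree theorem the graph has (1/8) * product of the nonzero eigenvalues = 2025 spanning trees. There is one zero in the spectrum, matching the 1 component.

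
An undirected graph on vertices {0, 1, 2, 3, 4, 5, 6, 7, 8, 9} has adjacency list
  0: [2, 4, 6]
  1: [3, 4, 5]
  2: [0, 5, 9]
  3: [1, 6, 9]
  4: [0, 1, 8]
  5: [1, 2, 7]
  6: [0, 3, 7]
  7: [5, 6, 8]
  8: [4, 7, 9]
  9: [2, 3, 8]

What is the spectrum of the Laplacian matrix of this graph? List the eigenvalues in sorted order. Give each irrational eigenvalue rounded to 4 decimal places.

Each diagonal entry of L is the vertex degree and each off-diagonal entry is -1 where an edge is present, 0 otherwise; in the order [0, 1, 2, 3, 4, 5, 6, 7, 8, 9] the diagonal is [3, 3, 3, 3, 3, 3, 3, 3, 3, 3]. L is symmetric positive semidefinite, so every eigenvalue is real and nonnegative. There is one zero in the spectrum, matching the 1 component.

[0, 2, 2, 2, 2, 2, 5, 5, 5, 5]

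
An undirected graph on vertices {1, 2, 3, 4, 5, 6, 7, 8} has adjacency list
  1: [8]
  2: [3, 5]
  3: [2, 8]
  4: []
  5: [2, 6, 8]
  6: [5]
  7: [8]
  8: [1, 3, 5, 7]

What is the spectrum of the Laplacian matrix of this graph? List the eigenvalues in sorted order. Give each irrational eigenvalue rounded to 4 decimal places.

[0, 0, 0.5858, 1, 1, 2.5858, 3.4142, 5.4142]

With the vertex order [1, 2, 3, 4, 5, 6, 7, 8], the degrees are [1, 2, 2, 0, 3, 1, 1, 4], giving D = diag(1, 2, 2, 0, 3, 1, 1, 4) and L = D - A. The multiplicity of 0 as a Laplacian eigenvalue equals the number of connected components. The 2 zero eigenvalues correspond to the 2 connected components. The largest eigenvalue, 5.4142, is at most the vertex count 8.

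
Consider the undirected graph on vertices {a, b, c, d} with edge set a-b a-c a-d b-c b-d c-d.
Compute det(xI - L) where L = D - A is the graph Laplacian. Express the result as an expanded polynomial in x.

x^4 - 12x^3 + 48x^2 - 64x

Reading degrees in the order [a, b, c, d] gives [3, 3, 3, 3]; set D = diag(3, 3, 3, 3) and form L = D - A. L has integer entries, so p(x) = det(xI - L) has integer coefficients. Expanding the determinant yields x^4 - 12x^3 + 48x^2 - 64x. The constant term is 0 because L is singular (the all-ones vector lies in its kernel). There is one zero in the spectrum, matching the 1 component.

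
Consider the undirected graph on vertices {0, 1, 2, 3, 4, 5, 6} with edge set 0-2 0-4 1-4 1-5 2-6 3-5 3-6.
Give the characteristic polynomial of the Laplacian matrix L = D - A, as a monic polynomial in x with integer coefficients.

Each diagonal entry of L is the vertex degree and each off-diagonal entry is -1 where an edge is present, 0 otherwise; in the order [0, 1, 2, 3, 4, 5, 6] the diagonal is [2, 2, 2, 2, 2, 2, 2]. L has integer entries, so p(x) = det(xI - L) has integer coefficients. Expanding the determinant yields x^7 - 14x^6 + 77x^5 - 210x^4 + 294x^3 - 196x^2 + 49x. The coefficient of x^6 equals -trace(L) = -14, matching the sum of degrees. The largest eigenvalue, 3.8019, is at most the vertex count 7. The eigenvalues sum to 14, which equals trace(L) = 2|E|.

x^7 - 14x^6 + 77x^5 - 210x^4 + 294x^3 - 196x^2 + 49x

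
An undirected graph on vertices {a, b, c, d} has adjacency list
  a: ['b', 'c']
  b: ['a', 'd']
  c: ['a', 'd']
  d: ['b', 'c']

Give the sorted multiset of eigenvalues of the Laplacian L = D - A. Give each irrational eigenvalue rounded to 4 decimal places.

[0, 2, 2, 4]

With the vertex order [a, b, c, d], the degrees are [2, 2, 2, 2], giving D = diag(2, 2, 2, 2) and L = D - A. Diagonalising L (or applying a numerical eigensolver to the 4x4 matrix) gives the spectrum above.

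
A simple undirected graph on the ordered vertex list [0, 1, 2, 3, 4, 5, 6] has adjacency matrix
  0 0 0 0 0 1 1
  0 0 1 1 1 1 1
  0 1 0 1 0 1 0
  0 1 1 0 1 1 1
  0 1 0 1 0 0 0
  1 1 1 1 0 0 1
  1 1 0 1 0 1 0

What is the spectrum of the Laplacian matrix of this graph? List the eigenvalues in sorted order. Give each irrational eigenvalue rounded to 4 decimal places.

With the vertex order [0, 1, 2, 3, 4, 5, 6], the degrees are [2, 5, 3, 5, 2, 5, 4], giving D = diag(2, 5, 3, 5, 2, 5, 4) and L = D - A. L is symmetric positive semidefinite, so every eigenvalue is real and nonnegative. The single zero eigenvalue shows the graph is connected. The eigenvalues sum to 26, which equals trace(L) = 2|E|. The largest eigenvalue, 6.3850, is at most the vertex count 7.

[0, 1.5007, 2.3771, 3.8882, 5.8491, 6, 6.3850]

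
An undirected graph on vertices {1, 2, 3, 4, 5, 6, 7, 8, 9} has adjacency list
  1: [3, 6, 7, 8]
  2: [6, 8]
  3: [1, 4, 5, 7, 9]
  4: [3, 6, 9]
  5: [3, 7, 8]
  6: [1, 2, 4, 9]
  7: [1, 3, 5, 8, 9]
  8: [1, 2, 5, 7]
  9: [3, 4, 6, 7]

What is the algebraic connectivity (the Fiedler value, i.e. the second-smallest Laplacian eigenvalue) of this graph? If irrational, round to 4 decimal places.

1.6239

With the vertex order [1, 2, 3, 4, 5, 6, 7, 8, 9], the degrees are [4, 2, 5, 3, 3, 4, 5, 4, 4], giving D = diag(4, 2, 5, 3, 3, 4, 5, 4, 4) and L = D - A. Computing the eigenvalues of L and sorting gives [0, 1.6239, 1.8226, 3.4048, 4.3216, 4.5952, 5, 6.3761, 6.8558]. The Fiedler value lambda_2 = 1.6239 is strictly positive, so the graph is connected. The largest eigenvalue, 6.8558, is at most the vertex count 9. By the matrix-tree theorem the graph has (1/9) * product of the nonzero eigenvalues = 4860 spanning trees.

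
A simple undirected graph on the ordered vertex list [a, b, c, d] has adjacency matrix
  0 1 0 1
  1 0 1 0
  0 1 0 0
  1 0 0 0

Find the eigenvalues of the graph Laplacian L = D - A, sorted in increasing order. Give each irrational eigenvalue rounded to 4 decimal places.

Each diagonal entry of L is the vertex degree and each off-diagonal entry is -1 where an edge is present, 0 otherwise; in the order [a, b, c, d] the diagonal is [2, 2, 1, 1]. L is symmetric positive semidefinite, so every eigenvalue is real and nonnegative. The single zero eigenvalue shows the graph is connected. The largest eigenvalue, 3.4142, is at most the vertex count 4. By the matrix-tree theorem the graph has (1/4) * product of the nonzero eigenvalues = 1 spanning tree.

[0, 0.5858, 2, 3.4142]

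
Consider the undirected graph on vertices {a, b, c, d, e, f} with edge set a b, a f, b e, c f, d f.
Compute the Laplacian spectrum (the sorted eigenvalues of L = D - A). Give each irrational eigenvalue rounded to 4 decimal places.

Each diagonal entry of L is the vertex degree and each off-diagonal entry is -1 where an edge is present, 0 otherwise; in the order [a, b, c, d, e, f] the diagonal is [2, 2, 1, 1, 1, 3]. Diagonalising L (or applying a numerical eigensolver to the 6x6 matrix) gives the spectrum above. The single zero eigenvalue shows the graph is connected. The eigenvalues sum to 10, which equals trace(L) = 2|E|.

[0, 0.3249, 1, 1.4608, 3, 4.2143]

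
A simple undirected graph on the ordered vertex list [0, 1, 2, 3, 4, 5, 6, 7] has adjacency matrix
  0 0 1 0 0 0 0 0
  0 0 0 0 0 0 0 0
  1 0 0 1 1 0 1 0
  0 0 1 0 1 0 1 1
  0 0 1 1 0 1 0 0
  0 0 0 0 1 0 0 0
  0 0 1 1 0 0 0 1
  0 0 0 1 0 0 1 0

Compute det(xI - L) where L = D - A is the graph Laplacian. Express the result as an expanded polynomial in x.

x^8 - 18x^7 + 125x^6 - 420x^5 + 701x^4 - 534x^3 + 147x^2

Each diagonal entry of L is the vertex degree and each off-diagonal entry is -1 where an edge is present, 0 otherwise; in the order [0, 1, 2, 3, 4, 5, 6, 7] the diagonal is [1, 0, 4, 4, 3, 1, 3, 2]. Computing det(xI - L) by cofactor expansion (or equivalently via sum-over-permutations) gives x^8 - 18x^7 + 125x^6 - 420x^5 + 701x^4 - 534x^3 + 147x^2. Since p(0) = det(-L) = 0, x divides p(x). There are 2 zeros in the spectrum, matching the 2 components.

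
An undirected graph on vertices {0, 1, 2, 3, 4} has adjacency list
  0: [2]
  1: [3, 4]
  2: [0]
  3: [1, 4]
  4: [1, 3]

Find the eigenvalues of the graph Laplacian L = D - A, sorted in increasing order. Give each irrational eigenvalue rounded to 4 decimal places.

[0, 0, 2, 3, 3]

Reading degrees in the order [0, 1, 2, 3, 4] gives [1, 2, 1, 2, 2]; set D = diag(1, 2, 1, 2, 2) and form L = D - A. L is symmetric positive semidefinite, so every eigenvalue is real and nonnegative. The 2 zero eigenvalues correspond to the 2 connected components. The largest eigenvalue, 3, is at most the vertex count 5.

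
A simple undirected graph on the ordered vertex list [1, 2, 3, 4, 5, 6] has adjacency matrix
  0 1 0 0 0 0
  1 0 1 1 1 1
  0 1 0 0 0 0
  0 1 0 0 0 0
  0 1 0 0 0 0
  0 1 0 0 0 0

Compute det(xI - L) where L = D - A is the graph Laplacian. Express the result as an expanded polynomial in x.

x^6 - 10x^5 + 30x^4 - 40x^3 + 25x^2 - 6x

Reading degrees in the order [1, 2, 3, 4, 5, 6] gives [1, 5, 1, 1, 1, 1]; set D = diag(1, 5, 1, 1, 1, 1) and form L = D - A. L has integer entries, so p(x) = det(xI - L) has integer coefficients. Expanding the determinant yields x^6 - 10x^5 + 30x^4 - 40x^3 + 25x^2 - 6x. Since p(0) = det(-L) = 0, x divides p(x). The eigenvalues sum to 10, which equals trace(L) = 2|E|. The largest eigenvalue, 6, is at most the vertex count 6.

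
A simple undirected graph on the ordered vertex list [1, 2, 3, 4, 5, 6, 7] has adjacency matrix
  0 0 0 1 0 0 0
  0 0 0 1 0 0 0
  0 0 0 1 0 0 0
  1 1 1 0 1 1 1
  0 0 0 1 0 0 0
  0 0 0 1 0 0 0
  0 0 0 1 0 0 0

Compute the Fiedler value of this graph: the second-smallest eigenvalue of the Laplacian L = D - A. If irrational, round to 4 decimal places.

Reading degrees in the order [1, 2, 3, 4, 5, 6, 7] gives [1, 1, 1, 6, 1, 1, 1]; set D = diag(1, 1, 1, 6, 1, 1, 1) and form L = D - A. The sorted Laplacian eigenvalues are [0, 1, 1, 1, 1, 1, 7]; the algebraic connectivity is the second entry, 1. The largest eigenvalue, 7, is at most the vertex count 7. The eigenvalues sum to 12, which equals trace(L) = 2|E|.

1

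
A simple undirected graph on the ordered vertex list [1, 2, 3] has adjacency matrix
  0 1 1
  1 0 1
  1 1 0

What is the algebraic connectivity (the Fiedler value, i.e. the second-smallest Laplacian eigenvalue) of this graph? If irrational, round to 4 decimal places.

3

Reading degrees in the order [1, 2, 3] gives [2, 2, 2]; set D = diag(2, 2, 2) and form L = D - A. The sorted Laplacian eigenvalues are [0, 3, 3]; the algebraic connectivity is the second entry, 3. The eigenvalues sum to 6, which equals trace(L) = 2|E|. There is one zero in the spectrum, matching the 1 component.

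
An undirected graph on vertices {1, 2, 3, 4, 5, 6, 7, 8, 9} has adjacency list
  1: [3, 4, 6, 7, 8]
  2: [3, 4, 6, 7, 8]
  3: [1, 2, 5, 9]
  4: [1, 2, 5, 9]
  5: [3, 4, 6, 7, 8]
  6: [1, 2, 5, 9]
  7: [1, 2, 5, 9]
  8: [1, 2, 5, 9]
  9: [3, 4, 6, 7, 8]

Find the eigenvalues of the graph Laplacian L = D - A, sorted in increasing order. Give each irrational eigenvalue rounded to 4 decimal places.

Each diagonal entry of L is the vertex degree and each off-diagonal entry is -1 where an edge is present, 0 otherwise; in the order [1, 2, 3, 4, 5, 6, 7, 8, 9] the diagonal is [5, 5, 4, 4, 5, 4, 4, 4, 5]. Since every row of L sums to 0, the all-ones vector is in the kernel and 0 is an eigenvalue. The single zero eigenvalue shows the graph is connected.

[0, 4, 4, 4, 4, 5, 5, 5, 9]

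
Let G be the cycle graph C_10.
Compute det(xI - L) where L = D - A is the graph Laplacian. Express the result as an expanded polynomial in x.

x^10 - 20x^9 + 170x^8 - 800x^7 + 2275x^6 - 4004x^5 + 4290x^4 - 2640x^3 + 825x^2 - 100x

The graph has 10 vertices and degree multiset [2, 2, 2, 2, 2, 2, 2, 2, 2, 2]; D is the diagonal matrix of degrees and L = D - A. L has integer entries, so p(x) = det(xI - L) has integer coefficients. Expanding the determinant yields x^10 - 20x^9 + 170x^8 - 800x^7 + 2275x^6 - 4004x^5 + 4290x^4 - 2640x^3 + 825x^2 - 100x. The constant term is 0 because L is singular (the all-ones vector lies in its kernel). The eigenvalues sum to 20, which equals trace(L) = 2|E|. There is one zero in the spectrum, matching the 1 component.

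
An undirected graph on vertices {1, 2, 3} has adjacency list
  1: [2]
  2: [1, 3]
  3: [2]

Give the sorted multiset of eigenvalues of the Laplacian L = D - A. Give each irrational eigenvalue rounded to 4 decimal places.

[0, 1, 3]

Each diagonal entry of L is the vertex degree and each off-diagonal entry is -1 where an edge is present, 0 otherwise; in the order [1, 2, 3] the diagonal is [1, 2, 1]. Since every row of L sums to 0, the all-ones vector is in the kernel and 0 is an eigenvalue. The eigenvalues sum to 4, which equals trace(L) = 2|E|. The largest eigenvalue, 3, is at most the vertex count 3.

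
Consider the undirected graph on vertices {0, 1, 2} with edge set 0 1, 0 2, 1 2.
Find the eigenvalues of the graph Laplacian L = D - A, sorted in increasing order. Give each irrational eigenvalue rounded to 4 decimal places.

[0, 3, 3]

Reading degrees in the order [0, 1, 2] gives [2, 2, 2]; set D = diag(2, 2, 2) and form L = D - A. Since every row of L sums to 0, the all-ones vector is in the kernel and 0 is an eigenvalue. The single zero eigenvalue shows the graph is connected. The largest eigenvalue, 3, is at most the vertex count 3.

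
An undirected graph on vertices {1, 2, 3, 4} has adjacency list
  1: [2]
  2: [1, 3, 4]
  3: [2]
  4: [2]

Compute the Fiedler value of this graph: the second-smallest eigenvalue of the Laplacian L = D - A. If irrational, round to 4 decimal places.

1

Reading degrees in the order [1, 2, 3, 4] gives [1, 3, 1, 1]; set D = diag(1, 3, 1, 1) and form L = D - A. The smallest Laplacian eigenvalue is always 0. The next one, lambda_2 = 1, measures how hard the graph is to disconnect: larger values mean better connectivity. By the matrix-tree theorem the graph has (1/4) * product of the nonzero eigenvalues = 1 spanning tree.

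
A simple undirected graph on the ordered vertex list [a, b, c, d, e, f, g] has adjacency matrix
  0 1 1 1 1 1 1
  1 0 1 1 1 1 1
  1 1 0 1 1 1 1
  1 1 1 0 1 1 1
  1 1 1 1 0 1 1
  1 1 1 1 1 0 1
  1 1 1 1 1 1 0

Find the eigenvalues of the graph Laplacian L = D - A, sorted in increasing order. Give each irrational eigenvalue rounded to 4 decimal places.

[0, 7, 7, 7, 7, 7, 7]

Reading degrees in the order [a, b, c, d, e, f, g] gives [6, 6, 6, 6, 6, 6, 6]; set D = diag(6, 6, 6, 6, 6, 6, 6) and form L = D - A. Since every row of L sums to 0, the all-ones vector is in the kernel and 0 is an eigenvalue. The single zero eigenvalue shows the graph is connected. By the matrix-tree theorem the graph has (1/7) * product of the nonzero eigenvalues = 16807 spanning trees. The largest eigenvalue, 7, is at most the vertex count 7.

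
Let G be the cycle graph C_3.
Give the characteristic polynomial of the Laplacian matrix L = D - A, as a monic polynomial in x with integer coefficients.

The graph has 3 vertices and degree multiset [2, 2, 2]; D is the diagonal matrix of degrees and L = D - A. Computing det(xI - L) by cofactor expansion (or equivalently via sum-over-permutations) gives x^3 - 6x^2 + 9x. Since p(0) = det(-L) = 0, x divides p(x). There is one zero in the spectrum, matching the 1 component. The largest eigenvalue, 3, is at most the vertex count 3.

x^3 - 6x^2 + 9x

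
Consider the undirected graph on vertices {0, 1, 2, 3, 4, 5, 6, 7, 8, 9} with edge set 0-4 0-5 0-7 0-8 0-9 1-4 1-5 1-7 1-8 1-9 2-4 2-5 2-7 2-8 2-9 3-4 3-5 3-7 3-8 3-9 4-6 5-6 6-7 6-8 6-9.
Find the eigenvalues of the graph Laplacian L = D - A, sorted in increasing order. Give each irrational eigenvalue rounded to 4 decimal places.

[0, 5, 5, 5, 5, 5, 5, 5, 5, 10]

Reading degrees in the order [0, 1, 2, 3, 4, 5, 6, 7, 8, 9] gives [5, 5, 5, 5, 5, 5, 5, 5, 5, 5]; set D = diag(5, 5, 5, 5, 5, 5, 5, 5, 5, 5) and form L = D - A. L is symmetric positive semidefinite, so every eigenvalue is real and nonnegative. By the matrix-tree theorem the graph has (1/10) * product of the nonzero eigenvalues = 390625 spanning trees.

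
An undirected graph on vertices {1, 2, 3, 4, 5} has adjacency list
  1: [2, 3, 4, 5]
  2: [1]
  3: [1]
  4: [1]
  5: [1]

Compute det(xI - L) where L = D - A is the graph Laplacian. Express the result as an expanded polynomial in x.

x^5 - 8x^4 + 18x^3 - 16x^2 + 5x

Each diagonal entry of L is the vertex degree and each off-diagonal entry is -1 where an edge is present, 0 otherwise; in the order [1, 2, 3, 4, 5] the diagonal is [4, 1, 1, 1, 1]. The eigenvalues of L are [0, 1, 1, 1, 5]; the characteristic polynomial is the product of (x - lambda_i), which multiplies out to x^5 - 8x^4 + 18x^3 - 16x^2 + 5x. The coefficient of x^4 equals -trace(L) = -8, matching the sum of degrees.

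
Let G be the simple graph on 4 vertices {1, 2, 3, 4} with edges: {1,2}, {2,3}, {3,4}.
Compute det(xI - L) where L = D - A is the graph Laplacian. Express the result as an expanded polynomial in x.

x^4 - 6x^3 + 10x^2 - 4x

Each diagonal entry of L is the vertex degree and each off-diagonal entry is -1 where an edge is present, 0 otherwise; in the order [1, 2, 3, 4] the diagonal is [1, 2, 2, 1]. Computing det(xI - L) by cofactor expansion (or equivalently via sum-over-permutations) gives x^4 - 6x^3 + 10x^2 - 4x. The coefficient of x^3 equals -trace(L) = -6, matching the sum of degrees.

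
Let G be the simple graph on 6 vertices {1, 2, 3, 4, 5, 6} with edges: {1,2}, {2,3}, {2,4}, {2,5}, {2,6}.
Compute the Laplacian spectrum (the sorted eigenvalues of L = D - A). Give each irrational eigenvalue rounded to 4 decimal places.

[0, 1, 1, 1, 1, 6]

Each diagonal entry of L is the vertex degree and each off-diagonal entry is -1 where an edge is present, 0 otherwise; in the order [1, 2, 3, 4, 5, 6] the diagonal is [1, 5, 1, 1, 1, 1]. Since every row of L sums to 0, the all-ones vector is in the kernel and 0 is an eigenvalue. The single zero eigenvalue shows the graph is connected. There is one zero in the spectrum, matching the 1 component.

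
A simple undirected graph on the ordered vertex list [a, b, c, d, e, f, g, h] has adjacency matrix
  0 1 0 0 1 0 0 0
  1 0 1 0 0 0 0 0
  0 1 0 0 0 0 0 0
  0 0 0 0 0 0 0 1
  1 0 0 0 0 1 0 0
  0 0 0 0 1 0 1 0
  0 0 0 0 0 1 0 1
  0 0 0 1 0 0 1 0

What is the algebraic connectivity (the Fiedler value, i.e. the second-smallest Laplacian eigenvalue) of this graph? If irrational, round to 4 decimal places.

0.1522

With the vertex order [a, b, c, d, e, f, g, h], the degrees are [2, 2, 1, 1, 2, 2, 2, 2], giving D = diag(2, 2, 1, 1, 2, 2, 2, 2) and L = D - A. The sorted Laplacian eigenvalues are [0, 0.1522, 0.5858, 1.2346, 2, 2.7654, 3.4142, 3.8478]; the algebraic connectivity is the second entry, 0.1522. By the matrix-tree theorem the graph has (1/8) * product of the nonzero eigenvalues = 1 spanning tree.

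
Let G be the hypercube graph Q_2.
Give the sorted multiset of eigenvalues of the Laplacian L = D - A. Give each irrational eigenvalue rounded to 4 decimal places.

The graph has 4 vertices and degree multiset [2, 2, 2, 2]; D is the diagonal matrix of degrees and L = D - A. Diagonalising L (or applying a numerical eigensolver to the 4x4 matrix) gives the spectrum above. The largest eigenvalue, 4, is at most the vertex count 4. There is one zero in the spectrum, matching the 1 component.

[0, 2, 2, 4]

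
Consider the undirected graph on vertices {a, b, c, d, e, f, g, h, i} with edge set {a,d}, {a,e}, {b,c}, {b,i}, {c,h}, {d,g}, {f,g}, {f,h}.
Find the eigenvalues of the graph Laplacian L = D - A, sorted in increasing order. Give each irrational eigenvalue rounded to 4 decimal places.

[0, 0.1206, 0.4679, 1, 1.6527, 2.3473, 3, 3.5321, 3.8794]

Each diagonal entry of L is the vertex degree and each off-diagonal entry is -1 where an edge is present, 0 otherwise; in the order [a, b, c, d, e, f, g, h, i] the diagonal is [2, 2, 2, 2, 1, 2, 2, 2, 1]. Diagonalising L (or applying a numerical eigensolver to the 9x9 matrix) gives the spectrum above. The single zero eigenvalue shows the graph is connected. By the matrix-tree theorem the graph has (1/9) * product of the nonzero eigenvalues = 1 spanning tree.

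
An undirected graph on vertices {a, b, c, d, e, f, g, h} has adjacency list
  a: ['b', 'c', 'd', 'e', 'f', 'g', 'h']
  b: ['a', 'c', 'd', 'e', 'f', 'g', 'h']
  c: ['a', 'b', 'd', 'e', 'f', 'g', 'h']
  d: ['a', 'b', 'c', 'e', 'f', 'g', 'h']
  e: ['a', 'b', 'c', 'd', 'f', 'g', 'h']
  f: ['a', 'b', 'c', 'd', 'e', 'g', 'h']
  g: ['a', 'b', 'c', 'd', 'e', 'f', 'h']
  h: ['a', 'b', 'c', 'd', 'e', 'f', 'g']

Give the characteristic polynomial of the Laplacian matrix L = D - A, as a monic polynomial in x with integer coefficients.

x^8 - 56x^7 + 1344x^6 - 17920x^5 + 143360x^4 - 688128x^3 + 1835008x^2 - 2097152x

With the vertex order [a, b, c, d, e, f, g, h], the degrees are [7, 7, 7, 7, 7, 7, 7, 7], giving D = diag(7, 7, 7, 7, 7, 7, 7, 7) and L = D - A. L has integer entries, so p(x) = det(xI - L) has integer coefficients. Expanding the determinant yields x^8 - 56x^7 + 1344x^6 - 17920x^5 + 143360x^4 - 688128x^3 + 1835008x^2 - 2097152x. The coefficient of x^7 equals -trace(L) = -56, matching the sum of degrees. There is one zero in the spectrum, matching the 1 component. By the matrix-tree theorem the graph has (1/8) * product of the nonzero eigenvalues = 262144 spanning trees.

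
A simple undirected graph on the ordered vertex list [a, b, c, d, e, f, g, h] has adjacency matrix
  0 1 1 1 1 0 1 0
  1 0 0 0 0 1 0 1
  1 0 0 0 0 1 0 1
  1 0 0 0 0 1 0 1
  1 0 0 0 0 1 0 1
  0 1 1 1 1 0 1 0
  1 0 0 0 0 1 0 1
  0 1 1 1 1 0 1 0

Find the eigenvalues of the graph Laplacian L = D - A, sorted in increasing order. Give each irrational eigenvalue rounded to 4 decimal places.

[0, 3, 3, 3, 3, 5, 5, 8]

With the vertex order [a, b, c, d, e, f, g, h], the degrees are [5, 3, 3, 3, 3, 5, 3, 5], giving D = diag(5, 3, 3, 3, 3, 5, 3, 5) and L = D - A. The multiplicity of 0 as a Laplacian eigenvalue equals the number of connected components. By the matrix-tree theorem the graph has (1/8) * product of the nonzero eigenvalues = 2025 spanning trees.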